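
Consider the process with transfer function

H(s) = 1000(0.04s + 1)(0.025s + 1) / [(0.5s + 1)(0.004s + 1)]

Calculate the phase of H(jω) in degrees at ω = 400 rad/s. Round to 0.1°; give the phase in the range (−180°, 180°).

At ω = 400 rad/s:
zero (1 + j400·0.04) = 1 + j16 → |·| ≈ 16.031, ∠ ≈ 86.42°
zero (1 + j400·0.025) = 1 + j10 → |·| ≈ 10.05, ∠ ≈ 84.29°
pole (1 + j400·0.5) = 1 + j200 → |·| ≈ 200, ∠ ≈ 89.71°
pole (1 + j400·0.004) = 1 + j1.6 → |·| ≈ 1.8868, ∠ ≈ 57.99°
∠H = (86.42° + 84.29°) − (89.71° + 57.99°) = 23.01°

23.0°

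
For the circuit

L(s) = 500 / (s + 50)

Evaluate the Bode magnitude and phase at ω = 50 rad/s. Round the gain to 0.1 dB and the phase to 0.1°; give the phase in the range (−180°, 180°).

17.0 dB, -45.0°

At s = jω = j50:
pole (s+50): 50 + j50 → |·| = √(50²+50²) = √5000 ≈ 70.711, ∠ = arctan(50/50) ≈ 45.00°
|L| = 500 / 70.711 ≈ 7.071
Gain = 20 log₁₀(7.071) ≈ 16.99 dB
∠L = 0.00° − 45.00° = -45.00°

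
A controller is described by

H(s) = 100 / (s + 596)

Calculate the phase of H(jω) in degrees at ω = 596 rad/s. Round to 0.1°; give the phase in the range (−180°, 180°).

At s = jω = j596:
pole (s+596): 596 + j596 → |·| = √(596²+596²) = √710432 ≈ 842.87, ∠ = arctan(596/596) ≈ 45.00°
∠H = 0.00° − 45.00° = -45.00°

-45.0°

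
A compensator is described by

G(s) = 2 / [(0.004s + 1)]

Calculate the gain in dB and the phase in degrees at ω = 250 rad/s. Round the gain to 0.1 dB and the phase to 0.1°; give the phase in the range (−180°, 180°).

At ω = 250 rad/s:
pole (1 + j250·0.004) = 1 + j1 → |·| ≈ 1.4142, ∠ ≈ 45.00°
|G| = 2 · 1 / (1.4142) ≈ 1.4142
Gain = 20 log₁₀(1.4142) ≈ 3.01 dB
∠G = (0°) − (45.00°) = -45.00°

3.0 dB, -45.0°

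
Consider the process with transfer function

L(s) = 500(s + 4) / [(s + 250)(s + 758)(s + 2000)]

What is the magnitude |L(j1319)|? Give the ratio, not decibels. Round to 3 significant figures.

At s = jω = j1319:
zero (s+4): 4 + j1319 → |·| = √(4²+1319²) = √1739777 ≈ 1319, ∠ = arctan(1319/4) ≈ 89.83°
pole (s+250): 250 + j1319 → |·| = √(250²+1319²) = √1802261 ≈ 1342.5, ∠ = arctan(1319/250) ≈ 79.27°
pole (s+758): 758 + j1319 → |·| = √(758²+1319²) = √2314325 ≈ 1521.3, ∠ = arctan(1319/758) ≈ 60.11°
pole (s+2000): 2000 + j1319 → |·| = √(2000²+1319²) = √5739761 ≈ 2395.8, ∠ = arctan(1319/2000) ≈ 33.40°
|L| = 500 · 1319 / 4.8931e+09 ≈ 0.00013478

0.000135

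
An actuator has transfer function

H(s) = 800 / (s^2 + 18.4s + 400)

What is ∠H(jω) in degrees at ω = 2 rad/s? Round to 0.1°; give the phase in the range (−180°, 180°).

At s = jω = j2:
quadratic: (j2)² + 18.4·j2 + 400 = 396 + j36.8 → |·| ≈ 397.71, ∠ ≈ 5.31°
∠H = 0.00° − 5.31° = -5.31°

-5.3°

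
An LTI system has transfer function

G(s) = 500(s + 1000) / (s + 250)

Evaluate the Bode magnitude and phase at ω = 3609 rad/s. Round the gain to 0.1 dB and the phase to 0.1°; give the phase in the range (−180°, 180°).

54.3 dB, -11.5°

At s = jω = j3609:
zero (s+1000): 1000 + j3609 → |·| = √(1000²+3609²) = √14024881 ≈ 3745, ∠ = arctan(3609/1000) ≈ 74.51°
pole (s+250): 250 + j3609 → |·| = √(250²+3609²) = √13087381 ≈ 3617.6, ∠ = arctan(3609/250) ≈ 86.04°
|G| = 500 · 3745 / 3617.6 ≈ 517.61
Gain = 20 log₁₀(517.61) ≈ 54.28 dB
∠G = 74.51° − 86.04° = -11.53°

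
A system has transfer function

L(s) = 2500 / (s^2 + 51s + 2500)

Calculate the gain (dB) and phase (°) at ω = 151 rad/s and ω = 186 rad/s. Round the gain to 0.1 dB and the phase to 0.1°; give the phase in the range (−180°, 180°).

At s = jω = j151:
quadratic: (j151)² + 51·j151 + 2500 = -20301 + j7701 → |·| ≈ 21713, ∠ ≈ 159.23°
|L| = 2500 / 21713 ≈ 0.11514
Gain = 20 log₁₀(0.11514) ≈ -18.78 dB
∠L = 0.00° − 159.23° = -159.23°

At s = jω = j186:
quadratic: (j186)² + 51·j186 + 2500 = -32096 + j9486 → |·| ≈ 33468, ∠ ≈ 163.53°
|L| = 2500 / 33468 ≈ 0.074698
Gain = 20 log₁₀(0.074698) ≈ -22.53 dB
∠L = 0.00° − 163.53° = -163.53°

ω = 151: -18.8 dB, -159.2°; ω = 186: -22.5 dB, -163.5°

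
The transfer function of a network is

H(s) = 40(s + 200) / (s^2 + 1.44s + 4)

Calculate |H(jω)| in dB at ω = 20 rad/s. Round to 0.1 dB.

At s = jω = j20:
zero (s+200): 200 + j20 → |·| = √(200²+20²) = √40400 ≈ 201, ∠ = arctan(20/200) ≈ 5.71°
quadratic: (j20)² + 1.44·j20 + 4 = -396 + j28.8 → |·| ≈ 397.05, ∠ ≈ 175.84°
|H| = 40 · 201 / 397.05 ≈ 20.249
Gain = 20 log₁₀(20.249) ≈ 26.13 dB

26.1 dB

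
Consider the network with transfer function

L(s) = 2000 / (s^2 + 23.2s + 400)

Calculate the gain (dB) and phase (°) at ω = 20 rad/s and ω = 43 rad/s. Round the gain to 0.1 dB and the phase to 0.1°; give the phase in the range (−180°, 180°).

At s = jω = j20:
quadratic: (j20)² + 23.2·j20 + 400 = 0 + j464 → |·| ≈ 464, ∠ ≈ 90.00°
|L| = 2000 / 464 ≈ 4.3103
Gain = 20 log₁₀(4.3103) ≈ 12.69 dB
∠L = 0.00° − 90.00° = -90.00°

At s = jω = j43:
quadratic: (j43)² + 23.2·j43 + 400 = -1449 + j997.6 → |·| ≈ 1759.2, ∠ ≈ 145.45°
|L| = 2000 / 1759.2 ≈ 1.1369
Gain = 20 log₁₀(1.1369) ≈ 1.11 dB
∠L = 0.00° − 145.45° = -145.45°

ω = 20: 12.7 dB, -90.0°; ω = 43: 1.1 dB, -145.5°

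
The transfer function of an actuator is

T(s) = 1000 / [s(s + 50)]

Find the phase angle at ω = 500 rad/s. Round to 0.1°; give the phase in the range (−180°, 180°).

At s = jω = j500:
pole (s+50): 50 + j500 → |·| = √(50²+500²) = √252500 ≈ 502.49, ∠ = arctan(500/50) ≈ 84.29°
pole at origin: |s| = 500, ∠ = 90.00° (in denominator)
∠T = 0.00° − 174.29° = -174.29°

-174.3°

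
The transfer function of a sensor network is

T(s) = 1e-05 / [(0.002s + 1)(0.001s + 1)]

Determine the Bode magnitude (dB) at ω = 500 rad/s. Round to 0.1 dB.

At ω = 500 rad/s:
pole (1 + j500·0.002) = 1 + j1 → |·| ≈ 1.4142, ∠ ≈ 45.00°
pole (1 + j500·0.001) = 1 + j0.5 → |·| ≈ 1.118, ∠ ≈ 26.57°
|T| = 1e-05 · 1 / (1.4142 · 1.118) ≈ 6.3248e-06
Gain = 20 log₁₀(6.3248e-06) ≈ -103.98 dB

-104.0 dB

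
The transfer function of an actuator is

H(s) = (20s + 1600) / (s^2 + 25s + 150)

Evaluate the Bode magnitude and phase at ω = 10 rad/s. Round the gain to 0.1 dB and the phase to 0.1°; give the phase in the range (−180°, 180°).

Substitute s = j10:
Numerator: 20(j10) + 1600 = 1600 + j200
Denominator: (j10)^2 + 25(j10) + 150 = 50 + j250
|N| = √(1600² + 200²) ≈ 1612.5, ∠N ≈ 7.13°
|D| = √(50² + 250²) ≈ 254.95, ∠D ≈ 78.69°
|H| = 1612.5 / 254.95 ≈ 6.3248
Gain = 20 log₁₀(6.3248) ≈ 16.02 dB
∠H = 7.13° − 78.69° = -71.56°

16.0 dB, -71.6°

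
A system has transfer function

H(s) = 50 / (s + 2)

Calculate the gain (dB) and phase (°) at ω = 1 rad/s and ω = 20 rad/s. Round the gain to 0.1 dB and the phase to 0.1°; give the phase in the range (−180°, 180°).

ω = 1: 27.0 dB, -26.6°; ω = 20: 7.9 dB, -84.3°

Substitute s = j1:
Numerator: 50 = 50 + j0
Denominator: (j1) + 2 = 2 + j1
|N| = √(50² + 0²) ≈ 50, ∠N ≈ 0.00°
|D| = √(2² + 1²) ≈ 2.2361, ∠D ≈ 26.57°
|H| = 50 / 2.2361 ≈ 22.36
Gain = 20 log₁₀(22.36) ≈ 26.99 dB
∠H = 0.00° − 26.57° = -26.57°

Substitute s = j20:
Numerator: 50 = 50 + j0
Denominator: (j20) + 2 = 2 + j20
|N| = √(50² + 0²) ≈ 50, ∠N ≈ 0.00°
|D| = √(2² + 20²) ≈ 20.1, ∠D ≈ 84.29°
|H| = 50 / 20.1 ≈ 2.4876
Gain = 20 log₁₀(2.4876) ≈ 7.92 dB
∠H = 0.00° − 84.29° = -84.29°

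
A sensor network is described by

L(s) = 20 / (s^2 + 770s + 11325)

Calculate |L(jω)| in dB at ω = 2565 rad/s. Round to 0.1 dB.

Substitute s = j2565:
Numerator: 20 = 20 + j0
Denominator: (j2565)^2 + 770(j2565) + 11325 = -6567900 + j1975050
|N| = √(20² + 0²) ≈ 20, ∠N ≈ 0.00°
|D| = √(6567900² + 1975050²) ≈ 6.8584e+06, ∠D ≈ 163.26°
|L| = 20 / 6.8584e+06 ≈ 2.9161e-06
Gain = 20 log₁₀(2.9161e-06) ≈ -110.70 dB

-110.7 dB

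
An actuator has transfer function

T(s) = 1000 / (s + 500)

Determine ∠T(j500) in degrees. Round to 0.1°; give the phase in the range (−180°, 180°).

At s = jω = j500:
pole (s+500): 500 + j500 → |·| = √(500²+500²) = √500000 ≈ 707.11, ∠ = arctan(500/500) ≈ 45.00°
∠T = 0.00° − 45.00° = -45.00°

-45.0°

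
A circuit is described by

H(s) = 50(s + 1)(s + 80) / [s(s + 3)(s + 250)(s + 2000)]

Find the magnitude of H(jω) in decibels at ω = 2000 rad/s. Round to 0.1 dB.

-101.1 dB

At s = jω = j2000:
zero (s+1): 1 + j2000 → |·| = √(1²+2000²) = √4000001 ≈ 2000, ∠ = arctan(2000/1) ≈ 89.97°
zero (s+80): 80 + j2000 → |·| = √(80²+2000²) = √4006400 ≈ 2001.6, ∠ = arctan(2000/80) ≈ 87.71°
pole (s+3): 3 + j2000 → |·| = √(3²+2000²) = √4000009 ≈ 2000, ∠ = arctan(2000/3) ≈ 89.91°
pole (s+250): 250 + j2000 → |·| = √(250²+2000²) = √4062500 ≈ 2015.6, ∠ = arctan(2000/250) ≈ 82.87°
pole (s+2000): 2000 + j2000 → |·| = √(2000²+2000²) = √8000000 ≈ 2828.4, ∠ = arctan(2000/2000) ≈ 45.00°
pole at origin: |s| = 2000, ∠ = 90.00° (in denominator)
|H| = 50 · 4.0032e+06 / 2.2804e+13 ≈ 8.7774e-06
Gain = 20 log₁₀(8.7774e-06) ≈ -101.13 dB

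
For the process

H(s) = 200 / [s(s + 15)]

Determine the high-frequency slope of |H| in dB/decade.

-40 dB/decade

Each pole contributes −20 dB/decade at high frequency; each zero contributes +20 dB/decade.
Net: 0 zero(s) − 2 pole(s) → -40 dB/decade.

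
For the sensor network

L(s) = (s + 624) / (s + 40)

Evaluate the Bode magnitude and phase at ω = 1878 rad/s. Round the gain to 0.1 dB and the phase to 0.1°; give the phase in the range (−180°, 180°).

0.5 dB, -17.2°

Substitute s = j1878:
Numerator: (j1878) + 624 = 624 + j1878
Denominator: (j1878) + 40 = 40 + j1878
|N| = √(624² + 1878²) ≈ 1979, ∠N ≈ 71.62°
|D| = √(40² + 1878²) ≈ 1878.4, ∠D ≈ 88.78°
|L| = 1979 / 1878.4 ≈ 1.0536
Gain = 20 log₁₀(1.0536) ≈ 0.45 dB
∠L = 71.62° − 88.78° = -17.16°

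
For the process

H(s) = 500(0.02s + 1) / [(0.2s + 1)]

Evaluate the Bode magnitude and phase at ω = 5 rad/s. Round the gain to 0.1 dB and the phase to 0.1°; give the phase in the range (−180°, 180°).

51.0 dB, -39.3°

At ω = 5 rad/s:
zero (1 + j5·0.02) = 1 + j0.1 → |·| ≈ 1.005, ∠ ≈ 5.71°
pole (1 + j5·0.2) = 1 + j1 → |·| ≈ 1.4142, ∠ ≈ 45.00°
|H| = 500 · 1.005 / (1.4142) ≈ 355.32
Gain = 20 log₁₀(355.32) ≈ 51.01 dB
∠H = (5.71°) − (45.00°) = -39.29°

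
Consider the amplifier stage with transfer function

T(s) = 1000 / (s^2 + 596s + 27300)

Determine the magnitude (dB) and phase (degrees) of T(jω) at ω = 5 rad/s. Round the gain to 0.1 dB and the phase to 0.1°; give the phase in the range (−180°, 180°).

-28.8 dB, -6.2°

Substitute s = j5:
Numerator: 1000 = 1000 + j0
Denominator: (j5)^2 + 596(j5) + 27300 = 27275 + j2980
|N| = √(1000² + 0²) ≈ 1000, ∠N ≈ 0.00°
|D| = √(27275² + 2980²) ≈ 27437, ∠D ≈ 6.24°
|T| = 1000 / 27437 ≈ 0.036447
Gain = 20 log₁₀(0.036447) ≈ -28.77 dB
∠T = 0.00° − 6.24° = -6.24°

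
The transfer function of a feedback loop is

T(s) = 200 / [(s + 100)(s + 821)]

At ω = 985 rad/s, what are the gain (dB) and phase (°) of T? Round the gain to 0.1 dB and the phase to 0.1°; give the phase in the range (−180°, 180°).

At s = jω = j985:
pole (s+100): 100 + j985 → |·| = √(100²+985²) = √980225 ≈ 990.06, ∠ = arctan(985/100) ≈ 84.20°
pole (s+821): 821 + j985 → |·| = √(821²+985²) = √1644266 ≈ 1282.3, ∠ = arctan(985/821) ≈ 50.19°
|T| = 200 / 1.2696e+06 ≈ 0.00015753
Gain = 20 log₁₀(0.00015753) ≈ -76.05 dB
∠T = 0.00° − 134.39° = -134.39°

-76.1 dB, -134.4°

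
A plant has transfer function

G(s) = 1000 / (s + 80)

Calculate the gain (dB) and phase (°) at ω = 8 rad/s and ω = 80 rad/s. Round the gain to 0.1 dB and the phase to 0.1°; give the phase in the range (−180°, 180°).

At s = jω = j8:
pole (s+80): 80 + j8 → |·| = √(80²+8²) = √6464 ≈ 80.399, ∠ = arctan(8/80) ≈ 5.71°
|G| = 1000 / 80.399 ≈ 12.438
Gain = 20 log₁₀(12.438) ≈ 21.90 dB
∠G = 0.00° − 5.71° = -5.71°

At s = jω = j80:
pole (s+80): 80 + j80 → |·| = √(80²+80²) = √12800 ≈ 113.14, ∠ = arctan(80/80) ≈ 45.00°
|G| = 1000 / 113.14 ≈ 8.8386
Gain = 20 log₁₀(8.8386) ≈ 18.93 dB
∠G = 0.00° − 45.00° = -45.00°

ω = 8: 21.9 dB, -5.7°; ω = 80: 18.9 dB, -45.0°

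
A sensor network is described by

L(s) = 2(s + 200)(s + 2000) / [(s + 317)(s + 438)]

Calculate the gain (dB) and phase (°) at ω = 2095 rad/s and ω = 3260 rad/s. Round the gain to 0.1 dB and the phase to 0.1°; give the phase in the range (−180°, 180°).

At s = jω = j2095:
zero (s+200): 200 + j2095 → |·| = √(200²+2095²) = √4429025 ≈ 2104.5, ∠ = arctan(2095/200) ≈ 84.55°
zero (s+2000): 2000 + j2095 → |·| = √(2000²+2095²) = √8389025 ≈ 2896.4, ∠ = arctan(2095/2000) ≈ 46.33°
pole (s+317): 317 + j2095 → |·| = √(317²+2095²) = √4489514 ≈ 2118.8, ∠ = arctan(2095/317) ≈ 81.40°
pole (s+438): 438 + j2095 → |·| = √(438²+2095²) = √4580869 ≈ 2140.3, ∠ = arctan(2095/438) ≈ 78.19°
|L| = 2 · 6.0955e+06 / 4.5349e+06 ≈ 2.6883
Gain = 20 log₁₀(2.6883) ≈ 8.59 dB
∠L = 130.88° − 159.59° = -28.71°

At s = jω = j3260:
zero (s+200): 200 + j3260 → |·| = √(200²+3260²) = √10667600 ≈ 3266.1, ∠ = arctan(3260/200) ≈ 86.49°
zero (s+2000): 2000 + j3260 → |·| = √(2000²+3260²) = √14627600 ≈ 3824.6, ∠ = arctan(3260/2000) ≈ 58.47°
pole (s+317): 317 + j3260 → |·| = √(317²+3260²) = √10728089 ≈ 3275.4, ∠ = arctan(3260/317) ≈ 84.45°
pole (s+438): 438 + j3260 → |·| = √(438²+3260²) = √10819444 ≈ 3289.3, ∠ = arctan(3260/438) ≈ 82.35°
|L| = 2 · 1.2492e+07 / 1.0774e+07 ≈ 2.3189
Gain = 20 log₁₀(2.3189) ≈ 7.31 dB
∠L = 144.96° − 166.80° = -21.84°

ω = 2095: 8.6 dB, -28.7°; ω = 3260: 7.3 dB, -21.8°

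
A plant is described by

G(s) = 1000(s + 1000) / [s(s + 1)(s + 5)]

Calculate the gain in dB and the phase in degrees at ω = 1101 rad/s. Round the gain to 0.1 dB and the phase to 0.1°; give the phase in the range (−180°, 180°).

At s = jω = j1101:
zero (s+1000): 1000 + j1101 → |·| = √(1000²+1101²) = √2212201 ≈ 1487.3, ∠ = arctan(1101/1000) ≈ 47.75°
pole (s+1): 1 + j1101 → |·| = √(1²+1101²) = √1212202 ≈ 1101, ∠ = arctan(1101/1) ≈ 89.95°
pole (s+5): 5 + j1101 → |·| = √(5²+1101²) = √1212226 ≈ 1101, ∠ = arctan(1101/5) ≈ 89.74°
pole at origin: |s| = 1101, ∠ = 90.00° (in denominator)
|G| = 1000 · 1487.3 / 1.3346e+09 ≈ 0.0011144
Gain = 20 log₁₀(0.0011144) ≈ -59.06 dB
∠G = 47.75° − 269.69° = -221.94° ≡ 138.06° (principal value)

-59.1 dB, 138.1°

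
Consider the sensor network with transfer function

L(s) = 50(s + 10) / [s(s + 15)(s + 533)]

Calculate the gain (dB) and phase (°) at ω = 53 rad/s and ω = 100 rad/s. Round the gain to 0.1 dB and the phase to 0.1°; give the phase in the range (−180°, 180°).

ω = 53: -55.3 dB, -90.6°; ω = 100: -60.8 dB, -97.8°

At s = jω = j53:
zero (s+10): 10 + j53 → |·| = √(10²+53²) = √2909 ≈ 53.935, ∠ = arctan(53/10) ≈ 79.32°
pole (s+15): 15 + j53 → |·| = √(15²+53²) = √3034 ≈ 55.082, ∠ = arctan(53/15) ≈ 74.20°
pole (s+533): 533 + j53 → |·| = √(533²+53²) = √286898 ≈ 535.63, ∠ = arctan(53/533) ≈ 5.68°
pole at origin: |s| = 53, ∠ = 90.00° (in denominator)
|L| = 50 · 53.935 / 1.5637e+06 ≈ 0.0017246
Gain = 20 log₁₀(0.0017246) ≈ -55.27 dB
∠L = 79.32° − 169.88° = -90.56°

At s = jω = j100:
zero (s+10): 10 + j100 → |·| = √(10²+100²) = √10100 ≈ 100.5, ∠ = arctan(100/10) ≈ 84.29°
pole (s+15): 15 + j100 → |·| = √(15²+100²) = √10225 ≈ 101.12, ∠ = arctan(100/15) ≈ 81.47°
pole (s+533): 533 + j100 → |·| = √(533²+100²) = √294089 ≈ 542.3, ∠ = arctan(100/533) ≈ 10.63°
pole at origin: |s| = 100, ∠ = 90.00° (in denominator)
|L| = 50 · 100.5 / 5.4837e+06 ≈ 0.00091635
Gain = 20 log₁₀(0.00091635) ≈ -60.76 dB
∠L = 84.29° − 182.10° = -97.81°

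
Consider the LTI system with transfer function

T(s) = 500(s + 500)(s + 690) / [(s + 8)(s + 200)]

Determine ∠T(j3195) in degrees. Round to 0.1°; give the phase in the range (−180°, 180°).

-17.4°

At s = jω = j3195:
zero (s+500): 500 + j3195 → |·| = √(500²+3195²) = √10458025 ≈ 3233.9, ∠ = arctan(3195/500) ≈ 81.11°
zero (s+690): 690 + j3195 → |·| = √(690²+3195²) = √10684125 ≈ 3268.7, ∠ = arctan(3195/690) ≈ 77.81°
pole (s+8): 8 + j3195 → |·| = √(8²+3195²) = √10208089 ≈ 3195, ∠ = arctan(3195/8) ≈ 89.86°
pole (s+200): 200 + j3195 → |·| = √(200²+3195²) = √10248025 ≈ 3201.3, ∠ = arctan(3195/200) ≈ 86.42°
∠T = 158.92° − 176.28° = -17.36°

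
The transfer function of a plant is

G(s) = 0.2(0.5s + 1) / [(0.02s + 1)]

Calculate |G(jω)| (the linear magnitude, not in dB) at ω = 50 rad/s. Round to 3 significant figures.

3.54

At ω = 50 rad/s:
zero (1 + j50·0.5) = 1 + j25 → |·| ≈ 25.02, ∠ ≈ 87.71°
pole (1 + j50·0.02) = 1 + j1 → |·| ≈ 1.4142, ∠ ≈ 45.00°
|G| = 0.2 · 25.02 / (1.4142) ≈ 3.5384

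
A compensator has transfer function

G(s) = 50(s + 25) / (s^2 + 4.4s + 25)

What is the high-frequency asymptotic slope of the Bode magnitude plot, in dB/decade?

Each pole contributes −20 dB/decade at high frequency; each zero contributes +20 dB/decade.
Net: 1 zero(s) − 2 pole(s) → -20 dB/decade.

-20 dB/decade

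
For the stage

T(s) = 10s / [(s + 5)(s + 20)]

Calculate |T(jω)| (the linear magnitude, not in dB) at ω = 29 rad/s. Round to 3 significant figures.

0.280

At s = jω = j29:
zero at origin: s = j29 → |·| = 29, ∠ = 90.00°
pole (s+5): 5 + j29 → |·| = √(5²+29²) = √866 ≈ 29.428, ∠ = arctan(29/5) ≈ 80.22°
pole (s+20): 20 + j29 → |·| = √(20²+29²) = √1241 ≈ 35.228, ∠ = arctan(29/20) ≈ 55.41°
|T| = 10 · 29 / 1036.7 ≈ 0.27973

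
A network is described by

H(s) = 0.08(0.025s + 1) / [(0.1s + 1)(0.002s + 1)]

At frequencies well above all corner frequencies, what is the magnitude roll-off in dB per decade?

-20 dB/decade

Each pole contributes −20 dB/decade at high frequency; each zero contributes +20 dB/decade.
Net: 1 zero(s) − 2 pole(s) → -20 dB/decade.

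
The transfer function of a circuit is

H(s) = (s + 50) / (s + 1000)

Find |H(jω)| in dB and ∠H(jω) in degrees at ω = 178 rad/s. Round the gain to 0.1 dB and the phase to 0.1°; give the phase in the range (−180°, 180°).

At s = jω = j178:
zero (s+50): 50 + j178 → |·| = √(50²+178²) = √34184 ≈ 184.89, ∠ = arctan(178/50) ≈ 74.31°
pole (s+1000): 1000 + j178 → |·| = √(1000²+178²) = √1031684 ≈ 1015.7, ∠ = arctan(178/1000) ≈ 10.09°
|H| = 1 · 184.89 / 1015.7 ≈ 0.18203
Gain = 20 log₁₀(0.18203) ≈ -14.80 dB
∠H = 74.31° − 10.09° = 64.22°

-14.8 dB, 64.2°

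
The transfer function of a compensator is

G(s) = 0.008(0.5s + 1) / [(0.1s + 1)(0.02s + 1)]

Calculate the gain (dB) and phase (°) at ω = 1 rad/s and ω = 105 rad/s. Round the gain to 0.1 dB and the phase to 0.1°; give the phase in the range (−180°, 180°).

ω = 1: -41.0 dB, 19.7°; ω = 105: -35.3 dB, -60.2°

At ω = 1 rad/s:
zero (1 + j1·0.5) = 1 + j0.5 → |·| ≈ 1.118, ∠ ≈ 26.57°
pole (1 + j1·0.1) = 1 + j0.1 → |·| ≈ 1.005, ∠ ≈ 5.71°
pole (1 + j1·0.02) = 1 + j0.02 → |·| ≈ 1.0002, ∠ ≈ 1.15°
|G| = 0.008 · 1.118 / (1.005 · 1.0002) ≈ 0.0088977
Gain = 20 log₁₀(0.0088977) ≈ -41.01 dB
∠G = (26.57°) − (5.71° + 1.15°) = 19.71°

At ω = 105 rad/s:
zero (1 + j105·0.5) = 1 + j52.5 → |·| ≈ 52.51, ∠ ≈ 88.91°
pole (1 + j105·0.1) = 1 + j10.5 → |·| ≈ 10.548, ∠ ≈ 84.56°
pole (1 + j105·0.02) = 1 + j2.1 → |·| ≈ 2.3259, ∠ ≈ 64.54°
|G| = 0.008 · 52.51 / (10.548 · 2.3259) ≈ 0.017123
Gain = 20 log₁₀(0.017123) ≈ -35.33 dB
∠G = (88.91°) − (84.56° + 64.54°) = -60.19°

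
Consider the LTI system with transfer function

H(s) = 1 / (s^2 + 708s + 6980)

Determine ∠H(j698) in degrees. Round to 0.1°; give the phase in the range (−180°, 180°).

-134.2°

Substitute s = j698:
Numerator: 1 = 1 + j0
Denominator: (j698)^2 + 708(j698) + 6980 = -480224 + j494184
|N| = √(1² + 0²) ≈ 1, ∠N ≈ 0.00°
|D| = √(480224² + 494184²) ≈ 6.8908e+05, ∠D ≈ 134.18°
∠H = 0.00° − 134.18° = -134.18°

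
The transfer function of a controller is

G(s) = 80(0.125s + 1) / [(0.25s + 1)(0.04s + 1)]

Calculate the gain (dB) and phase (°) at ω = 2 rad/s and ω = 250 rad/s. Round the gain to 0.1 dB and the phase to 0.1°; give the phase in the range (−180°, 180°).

ω = 2: 37.3 dB, -17.1°; ω = 250: 12.0 dB, -85.2°

At ω = 2 rad/s:
zero (1 + j2·0.125) = 1 + j0.25 → |·| ≈ 1.0308, ∠ ≈ 14.04°
pole (1 + j2·0.25) = 1 + j0.5 → |·| ≈ 1.118, ∠ ≈ 26.57°
pole (1 + j2·0.04) = 1 + j0.08 → |·| ≈ 1.0032, ∠ ≈ 4.57°
|G| = 80 · 1.0308 / (1.118 · 1.0032) ≈ 73.525
Gain = 20 log₁₀(73.525) ≈ 37.33 dB
∠G = (14.04°) − (26.57° + 4.57°) = -17.10°

At ω = 250 rad/s:
zero (1 + j250·0.125) = 1 + j31.25 → |·| ≈ 31.266, ∠ ≈ 88.17°
pole (1 + j250·0.25) = 1 + j62.5 → |·| ≈ 62.508, ∠ ≈ 89.08°
pole (1 + j250·0.04) = 1 + j10 → |·| ≈ 10.05, ∠ ≈ 84.29°
|G| = 80 · 31.266 / (62.508 · 10.05) ≈ 3.9816
Gain = 20 log₁₀(3.9816) ≈ 12.00 dB
∠G = (88.17°) − (89.08° + 84.29°) = -85.20°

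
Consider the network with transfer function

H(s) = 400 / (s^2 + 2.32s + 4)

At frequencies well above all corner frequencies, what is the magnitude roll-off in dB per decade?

Each pole contributes −20 dB/decade at high frequency; each zero contributes +20 dB/decade.
Net: 0 zero(s) − 2 pole(s) → -40 dB/decade.

-40 dB/decade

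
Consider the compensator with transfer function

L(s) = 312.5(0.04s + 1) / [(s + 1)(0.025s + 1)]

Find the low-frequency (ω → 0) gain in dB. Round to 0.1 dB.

L(0) = 312.5 · 1 / 1 = 312.5
20 log₁₀(312.5) ≈ 49.90 dB

49.9 dB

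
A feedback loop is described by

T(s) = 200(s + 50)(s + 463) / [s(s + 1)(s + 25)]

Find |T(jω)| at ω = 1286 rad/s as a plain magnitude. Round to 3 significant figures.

At s = jω = j1286:
zero (s+50): 50 + j1286 → |·| = √(50²+1286²) = √1656296 ≈ 1287, ∠ = arctan(1286/50) ≈ 87.77°
zero (s+463): 463 + j1286 → |·| = √(463²+1286²) = √1868165 ≈ 1366.8, ∠ = arctan(1286/463) ≈ 70.20°
pole (s+1): 1 + j1286 → |·| = √(1²+1286²) = √1653797 ≈ 1286, ∠ = arctan(1286/1) ≈ 89.96°
pole (s+25): 25 + j1286 → |·| = √(25²+1286²) = √1654421 ≈ 1286.2, ∠ = arctan(1286/25) ≈ 88.89°
pole at origin: |s| = 1286, ∠ = 90.00° (in denominator)
|T| = 200 · 1.7591e+06 / 2.1271e+09 ≈ 0.1654

0.165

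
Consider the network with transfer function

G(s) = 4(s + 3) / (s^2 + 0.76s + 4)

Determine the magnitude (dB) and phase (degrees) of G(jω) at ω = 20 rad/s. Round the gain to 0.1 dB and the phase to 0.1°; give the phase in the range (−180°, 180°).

At s = jω = j20:
zero (s+3): 3 + j20 → |·| = √(3²+20²) = √409 ≈ 20.224, ∠ = arctan(20/3) ≈ 81.47°
quadratic: (j20)² + 0.76·j20 + 4 = -396 + j15.2 → |·| ≈ 396.29, ∠ ≈ 177.80°
|G| = 4 · 20.224 / 396.29 ≈ 0.20413
Gain = 20 log₁₀(0.20413) ≈ -13.80 dB
∠G = 81.47° − 177.80° = -96.33°

-13.8 dB, -96.3°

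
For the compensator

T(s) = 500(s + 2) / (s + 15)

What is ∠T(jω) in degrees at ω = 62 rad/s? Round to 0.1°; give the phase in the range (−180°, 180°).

11.8°

At s = jω = j62:
zero (s+2): 2 + j62 → |·| = √(2²+62²) = √3848 ≈ 62.032, ∠ = arctan(62/2) ≈ 88.15°
pole (s+15): 15 + j62 → |·| = √(15²+62²) = √4069 ≈ 63.789, ∠ = arctan(62/15) ≈ 76.40°
∠T = 88.15° − 76.40° = 11.75°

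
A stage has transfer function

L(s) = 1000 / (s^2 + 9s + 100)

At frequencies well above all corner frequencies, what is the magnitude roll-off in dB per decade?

-40 dB/decade

Each pole contributes −20 dB/decade at high frequency; each zero contributes +20 dB/decade.
Net: 0 zero(s) − 2 pole(s) → -40 dB/decade.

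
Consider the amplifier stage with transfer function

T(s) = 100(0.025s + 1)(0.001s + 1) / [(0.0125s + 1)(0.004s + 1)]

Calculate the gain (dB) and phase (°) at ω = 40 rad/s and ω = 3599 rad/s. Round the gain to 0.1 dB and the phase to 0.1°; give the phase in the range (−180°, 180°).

ω = 40: 41.9 dB, 11.6°; ω = 3599: 34.3 dB, -10.9°

At ω = 40 rad/s:
zero (1 + j40·0.025) = 1 + j1 → |·| ≈ 1.4142, ∠ ≈ 45.00°
zero (1 + j40·0.001) = 1 + j0.04 → |·| ≈ 1.0008, ∠ ≈ 2.29°
pole (1 + j40·0.0125) = 1 + j0.5 → |·| ≈ 1.118, ∠ ≈ 26.57°
pole (1 + j40·0.004) = 1 + j0.16 → |·| ≈ 1.0127, ∠ ≈ 9.09°
|T| = 100 · 1.4142 · 1.0008 / (1.118 · 1.0127) ≈ 125.01
Gain = 20 log₁₀(125.01) ≈ 41.94 dB
∠T = (45.00° + 2.29°) − (26.57° + 9.09°) = 11.63°

At ω = 3599 rad/s:
zero (1 + j3599·0.025) = 1 + j89.975 → |·| ≈ 89.981, ∠ ≈ 89.36°
zero (1 + j3599·0.001) = 1 + j3.599 → |·| ≈ 3.7353, ∠ ≈ 74.47°
pole (1 + j3599·0.0125) = 1 + j44.9875 → |·| ≈ 44.999, ∠ ≈ 88.73°
pole (1 + j3599·0.004) = 1 + j14.396 → |·| ≈ 14.431, ∠ ≈ 86.03°
|T| = 100 · 89.981 · 3.7353 / (44.999 · 14.431) ≈ 51.758
Gain = 20 log₁₀(51.758) ≈ 34.28 dB
∠T = (89.36° + 74.47°) − (88.73° + 86.03°) = -10.93°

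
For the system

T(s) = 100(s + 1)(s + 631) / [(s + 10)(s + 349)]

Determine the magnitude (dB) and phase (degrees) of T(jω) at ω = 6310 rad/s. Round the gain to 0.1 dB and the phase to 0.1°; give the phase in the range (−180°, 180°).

40.0 dB, -2.5°

At s = jω = j6310:
zero (s+1): 1 + j6310 → |·| = √(1²+6310²) = √39816101 ≈ 6310, ∠ = arctan(6310/1) ≈ 89.99°
zero (s+631): 631 + j6310 → |·| = √(631²+6310²) = √40214261 ≈ 6341.5, ∠ = arctan(6310/631) ≈ 84.29°
pole (s+10): 10 + j6310 → |·| = √(10²+6310²) = √39816200 ≈ 6310, ∠ = arctan(6310/10) ≈ 89.91°
pole (s+349): 349 + j6310 → |·| = √(349²+6310²) = √39937901 ≈ 6319.6, ∠ = arctan(6310/349) ≈ 86.83°
|T| = 100 · 4.0015e+07 / 3.9877e+07 ≈ 100.35
Gain = 20 log₁₀(100.35) ≈ 40.03 dB
∠T = 174.28° − 176.74° = -2.46°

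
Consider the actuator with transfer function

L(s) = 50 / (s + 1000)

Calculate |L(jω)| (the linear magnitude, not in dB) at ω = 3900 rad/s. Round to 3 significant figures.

Substitute s = j3900:
Numerator: 50 = 50 + j0
Denominator: (j3900) + 1000 = 1000 + j3900
|N| = √(50² + 0²) ≈ 50, ∠N ≈ 0.00°
|D| = √(1000² + 3900²) ≈ 4026.2, ∠D ≈ 75.62°
|L| = 50 / 4026.2 ≈ 0.012419

0.0124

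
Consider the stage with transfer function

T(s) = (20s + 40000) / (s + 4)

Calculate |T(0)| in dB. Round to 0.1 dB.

80.0 dB

T(0) = 40000 / 4 = 10000
20 log₁₀(10000) ≈ 80.00 dB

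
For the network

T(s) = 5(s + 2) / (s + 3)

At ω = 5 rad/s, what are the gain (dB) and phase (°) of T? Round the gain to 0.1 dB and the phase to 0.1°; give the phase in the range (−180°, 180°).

At s = jω = j5:
zero (s+2): 2 + j5 → |·| = √(2²+5²) = √29 ≈ 5.3852, ∠ = arctan(5/2) ≈ 68.20°
pole (s+3): 3 + j5 → |·| = √(3²+5²) = √34 ≈ 5.831, ∠ = arctan(5/3) ≈ 59.04°
|T| = 5 · 5.3852 / 5.831 ≈ 4.6177
Gain = 20 log₁₀(4.6177) ≈ 13.29 dB
∠T = 68.20° − 59.04° = 9.16°

13.3 dB, 9.2°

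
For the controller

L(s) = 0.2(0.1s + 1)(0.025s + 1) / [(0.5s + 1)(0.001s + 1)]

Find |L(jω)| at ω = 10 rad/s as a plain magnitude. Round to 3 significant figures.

At ω = 10 rad/s:
zero (1 + j10·0.1) = 1 + j1 → |·| ≈ 1.4142, ∠ ≈ 45.00°
zero (1 + j10·0.025) = 1 + j0.25 → |·| ≈ 1.0308, ∠ ≈ 14.04°
pole (1 + j10·0.5) = 1 + j5 → |·| ≈ 5.099, ∠ ≈ 78.69°
pole (1 + j10·0.001) = 1 + j0.01 → |·| ≈ 1, ∠ ≈ 0.57°
|L| = 0.2 · 1.4142 · 1.0308 / (5.099 · 1) ≈ 0.057178

0.0572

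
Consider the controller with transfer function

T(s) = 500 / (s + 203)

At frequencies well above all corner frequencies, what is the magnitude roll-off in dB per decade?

-20 dB/decade

Each pole contributes −20 dB/decade at high frequency; each zero contributes +20 dB/decade.
Net: 0 zero(s) − 1 pole(s) → -20 dB/decade.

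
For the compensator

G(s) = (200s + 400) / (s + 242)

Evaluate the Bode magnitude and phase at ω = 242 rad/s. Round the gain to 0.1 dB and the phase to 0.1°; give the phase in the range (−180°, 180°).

Substitute s = j242:
Numerator: 200(j242) + 400 = 400 + j48400
Denominator: (j242) + 242 = 242 + j242
|N| = √(400² + 48400²) ≈ 48402, ∠N ≈ 89.53°
|D| = √(242² + 242²) ≈ 342.24, ∠D ≈ 45.00°
|G| = 48402 / 342.24 ≈ 141.43
Gain = 20 log₁₀(141.43) ≈ 43.01 dB
∠G = 89.53° − 45.00° = 44.53°

43.0 dB, 44.5°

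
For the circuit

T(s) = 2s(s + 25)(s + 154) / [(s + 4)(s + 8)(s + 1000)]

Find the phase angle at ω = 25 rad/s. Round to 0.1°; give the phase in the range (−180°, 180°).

At s = jω = j25:
zero (s+25): 25 + j25 → |·| = √(25²+25²) = √1250 ≈ 35.355, ∠ = arctan(25/25) ≈ 45.00°
zero (s+154): 154 + j25 → |·| = √(154²+25²) = √24341 ≈ 156.02, ∠ = arctan(25/154) ≈ 9.22°
zero at origin: s = j25 → |·| = 25, ∠ = 90.00°
pole (s+4): 4 + j25 → |·| = √(4²+25²) = √641 ≈ 25.318, ∠ = arctan(25/4) ≈ 80.91°
pole (s+8): 8 + j25 → |·| = √(8²+25²) = √689 ≈ 26.249, ∠ = arctan(25/8) ≈ 72.26°
pole (s+1000): 1000 + j25 → |·| = √(1000²+25²) = √1000625 ≈ 1000.3, ∠ = arctan(25/1000) ≈ 1.43°
∠T = 144.22° − 154.60° = -10.38°

-10.4°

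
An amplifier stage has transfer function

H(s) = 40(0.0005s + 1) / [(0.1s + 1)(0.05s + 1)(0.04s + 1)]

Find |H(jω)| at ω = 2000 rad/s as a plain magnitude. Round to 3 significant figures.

At ω = 2000 rad/s:
zero (1 + j2000·0.0005) = 1 + j1 → |·| ≈ 1.4142, ∠ ≈ 45.00°
pole (1 + j2000·0.1) = 1 + j200 → |·| ≈ 200, ∠ ≈ 89.71°
pole (1 + j2000·0.05) = 1 + j100 → |·| ≈ 100, ∠ ≈ 89.43°
pole (1 + j2000·0.04) = 1 + j80 → |·| ≈ 80.006, ∠ ≈ 89.28°
|H| = 40 · 1.4142 / (200 · 100 · 80.006) ≈ 3.5352e-05

3.54e-05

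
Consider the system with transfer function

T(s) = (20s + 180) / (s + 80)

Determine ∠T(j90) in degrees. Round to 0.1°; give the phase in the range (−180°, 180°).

Substitute s = j90:
Numerator: 20(j90) + 180 = 180 + j1800
Denominator: (j90) + 80 = 80 + j90
|N| = √(180² + 1800²) ≈ 1809, ∠N ≈ 84.29°
|D| = √(80² + 90²) ≈ 120.42, ∠D ≈ 48.37°
∠T = 84.29° − 48.37° = 35.92°

35.9°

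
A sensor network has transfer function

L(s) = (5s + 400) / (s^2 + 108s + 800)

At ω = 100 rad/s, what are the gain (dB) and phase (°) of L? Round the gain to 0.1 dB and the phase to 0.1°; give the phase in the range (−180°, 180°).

Substitute s = j100:
Numerator: 5(j100) + 400 = 400 + j500
Denominator: (j100)^2 + 108(j100) + 800 = -9200 + j10800
|N| = √(400² + 500²) ≈ 640.31, ∠N ≈ 51.34°
|D| = √(9200² + 10800²) ≈ 14187, ∠D ≈ 130.43°
|L| = 640.31 / 14187 ≈ 0.045134
Gain = 20 log₁₀(0.045134) ≈ -26.91 dB
∠L = 51.34° − 130.43° = -79.09°

-26.9 dB, -79.1°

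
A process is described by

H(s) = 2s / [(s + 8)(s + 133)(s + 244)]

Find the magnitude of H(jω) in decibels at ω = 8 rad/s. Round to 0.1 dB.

At s = jω = j8:
zero at origin: s = j8 → |·| = 8, ∠ = 90.00°
pole (s+8): 8 + j8 → |·| = √(8²+8²) = √128 ≈ 11.314, ∠ = arctan(8/8) ≈ 45.00°
pole (s+133): 133 + j8 → |·| = √(133²+8²) = √17753 ≈ 133.24, ∠ = arctan(8/133) ≈ 3.44°
pole (s+244): 244 + j8 → |·| = √(244²+8²) = √59600 ≈ 244.13, ∠ = arctan(8/244) ≈ 1.88°
|H| = 2 · 8 / 3.6802e+05 ≈ 4.3476e-05
Gain = 20 log₁₀(4.3476e-05) ≈ -87.24 dB

-87.2 dB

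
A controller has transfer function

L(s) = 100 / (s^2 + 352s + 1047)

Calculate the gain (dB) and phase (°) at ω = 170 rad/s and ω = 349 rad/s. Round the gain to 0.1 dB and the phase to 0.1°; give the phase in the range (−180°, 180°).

ω = 170: -56.4 dB, -115.0°; ω = 349: -64.7 dB, -134.5°

Substitute s = j170:
Numerator: 100 = 100 + j0
Denominator: (j170)^2 + 352(j170) + 1047 = -27853 + j59840
|N| = √(100² + 0²) ≈ 100, ∠N ≈ 0.00°
|D| = √(27853² + 59840²) ≈ 66005, ∠D ≈ 114.96°
|L| = 100 / 66005 ≈ 0.001515
Gain = 20 log₁₀(0.001515) ≈ -56.39 dB
∠L = 0.00° − 114.96° = -114.96°

Substitute s = j349:
Numerator: 100 = 100 + j0
Denominator: (j349)^2 + 352(j349) + 1047 = -120754 + j122848
|N| = √(100² + 0²) ≈ 100, ∠N ≈ 0.00°
|D| = √(120754² + 122848²) ≈ 1.7226e+05, ∠D ≈ 134.51°
|L| = 100 / 1.7226e+05 ≈ 0.00058052
Gain = 20 log₁₀(0.00058052) ≈ -64.72 dB
∠L = 0.00° − 134.51° = -134.51°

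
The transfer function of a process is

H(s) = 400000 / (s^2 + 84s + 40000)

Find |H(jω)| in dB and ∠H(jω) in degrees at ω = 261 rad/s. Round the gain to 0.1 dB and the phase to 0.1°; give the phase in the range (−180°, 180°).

21.0 dB, -142.1°

At s = jω = j261:
quadratic: (j261)² + 84·j261 + 40000 = -28121 + j21924 → |·| ≈ 35657, ∠ ≈ 142.06°
|H| = 400000 / 35657 ≈ 11.218
Gain = 20 log₁₀(11.218) ≈ 21.00 dB
∠H = 0.00° − 142.06° = -142.06°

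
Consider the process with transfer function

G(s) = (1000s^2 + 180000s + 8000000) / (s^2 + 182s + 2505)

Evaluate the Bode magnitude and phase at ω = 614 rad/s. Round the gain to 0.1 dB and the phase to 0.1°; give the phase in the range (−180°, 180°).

59.9 dB, -0.1°

Substitute s = j614:
Numerator: 1000(j614)^2 + 180000(j614) + 8000000 = -368996000 + j110520000
Denominator: (j614)^2 + 182(j614) + 2505 = -374491 + j111748
|N| = √(368996000² + 110520000²) ≈ 3.8519e+08, ∠N ≈ 163.33°
|D| = √(374491² + 111748²) ≈ 3.9081e+05, ∠D ≈ 163.38°
|G| = 3.8519e+08 / 3.9081e+05 ≈ 985.62
Gain = 20 log₁₀(985.62) ≈ 59.87 dB
∠G = 163.33° − 163.38° = -0.05°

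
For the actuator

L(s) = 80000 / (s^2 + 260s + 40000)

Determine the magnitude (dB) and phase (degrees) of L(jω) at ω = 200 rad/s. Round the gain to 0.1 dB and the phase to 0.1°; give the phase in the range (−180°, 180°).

3.7 dB, -90.0°

At s = jω = j200:
quadratic: (j200)² + 260·j200 + 40000 = 0 + j52000 → |·| ≈ 52000, ∠ ≈ 90.00°
|L| = 80000 / 52000 ≈ 1.5385
Gain = 20 log₁₀(1.5385) ≈ 3.74 dB
∠L = 0.00° − 90.00° = -90.00°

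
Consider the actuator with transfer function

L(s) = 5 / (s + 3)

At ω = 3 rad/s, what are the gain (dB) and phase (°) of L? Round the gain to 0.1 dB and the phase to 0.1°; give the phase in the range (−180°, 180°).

At s = jω = j3:
pole (s+3): 3 + j3 → |·| = √(3²+3²) = √18 ≈ 4.2426, ∠ = arctan(3/3) ≈ 45.00°
|L| = 5 / 4.2426 ≈ 1.1785
Gain = 20 log₁₀(1.1785) ≈ 1.43 dB
∠L = 0.00° − 45.00° = -45.00°

1.4 dB, -45.0°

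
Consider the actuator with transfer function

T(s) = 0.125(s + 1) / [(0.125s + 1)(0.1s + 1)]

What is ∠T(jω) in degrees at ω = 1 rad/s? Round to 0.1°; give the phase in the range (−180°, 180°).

32.2°

At ω = 1 rad/s:
zero (1 + j1·1) = 1 + j1 → |·| ≈ 1.4142, ∠ ≈ 45.00°
pole (1 + j1·0.125) = 1 + j0.125 → |·| ≈ 1.0078, ∠ ≈ 7.13°
pole (1 + j1·0.1) = 1 + j0.1 → |·| ≈ 1.005, ∠ ≈ 5.71°
∠T = (45.00°) − (7.13° + 5.71°) = 32.16°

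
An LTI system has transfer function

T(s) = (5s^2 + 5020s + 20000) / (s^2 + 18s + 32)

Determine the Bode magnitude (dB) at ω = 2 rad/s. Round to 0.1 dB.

53.8 dB

Substitute s = j2:
Numerator: 5(j2)^2 + 5020(j2) + 20000 = 19980 + j10040
Denominator: (j2)^2 + 18(j2) + 32 = 28 + j36
|N| = √(19980² + 10040²) ≈ 22361, ∠N ≈ 26.68°
|D| = √(28² + 36²) ≈ 45.607, ∠D ≈ 52.13°
|T| = 22361 / 45.607 ≈ 490.3
Gain = 20 log₁₀(490.3) ≈ 53.81 dB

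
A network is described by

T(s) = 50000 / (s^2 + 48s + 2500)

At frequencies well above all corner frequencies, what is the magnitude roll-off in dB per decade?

-40 dB/decade

Each pole contributes −20 dB/decade at high frequency; each zero contributes +20 dB/decade.
Net: 0 zero(s) − 2 pole(s) → -40 dB/decade.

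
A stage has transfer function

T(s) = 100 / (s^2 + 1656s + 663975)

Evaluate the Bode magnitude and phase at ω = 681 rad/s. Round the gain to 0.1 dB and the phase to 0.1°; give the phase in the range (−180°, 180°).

-81.2 dB, -79.9°

Substitute s = j681:
Numerator: 100 = 100 + j0
Denominator: (j681)^2 + 1656(j681) + 663975 = 200214 + j1127736
|N| = √(100² + 0²) ≈ 100, ∠N ≈ 0.00°
|D| = √(200214² + 1127736²) ≈ 1.1454e+06, ∠D ≈ 79.93°
|T| = 100 / 1.1454e+06 ≈ 8.7306e-05
Gain = 20 log₁₀(8.7306e-05) ≈ -81.18 dB
∠T = 0.00° − 79.93° = -79.93°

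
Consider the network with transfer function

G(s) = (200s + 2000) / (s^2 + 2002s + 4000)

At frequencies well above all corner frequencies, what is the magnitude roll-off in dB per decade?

Each pole contributes −20 dB/decade at high frequency; each zero contributes +20 dB/decade.
Net: 1 zero(s) − 2 pole(s) → -20 dB/decade.

-20 dB/decade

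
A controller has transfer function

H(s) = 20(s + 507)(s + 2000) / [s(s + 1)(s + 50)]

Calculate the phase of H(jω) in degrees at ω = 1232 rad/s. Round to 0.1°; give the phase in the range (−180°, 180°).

At s = jω = j1232:
zero (s+507): 507 + j1232 → |·| = √(507²+1232²) = √1774873 ≈ 1332.2, ∠ = arctan(1232/507) ≈ 67.63°
zero (s+2000): 2000 + j1232 → |·| = √(2000²+1232²) = √5517824 ≈ 2349, ∠ = arctan(1232/2000) ≈ 31.63°
pole (s+1): 1 + j1232 → |·| = √(1²+1232²) = √1517825 ≈ 1232, ∠ = arctan(1232/1) ≈ 89.95°
pole (s+50): 50 + j1232 → |·| = √(50²+1232²) = √1520324 ≈ 1233, ∠ = arctan(1232/50) ≈ 87.68°
pole at origin: |s| = 1232, ∠ = 90.00° (in denominator)
∠H = 99.26° − 267.63° = -168.37°

-168.4°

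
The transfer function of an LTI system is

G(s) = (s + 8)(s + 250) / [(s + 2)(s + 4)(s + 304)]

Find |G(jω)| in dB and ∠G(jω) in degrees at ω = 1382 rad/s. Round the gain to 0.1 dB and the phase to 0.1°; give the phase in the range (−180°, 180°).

At s = jω = j1382:
zero (s+8): 8 + j1382 → |·| = √(8²+1382²) = √1909988 ≈ 1382, ∠ = arctan(1382/8) ≈ 89.67°
zero (s+250): 250 + j1382 → |·| = √(250²+1382²) = √1972424 ≈ 1404.4, ∠ = arctan(1382/250) ≈ 79.75°
pole (s+2): 2 + j1382 → |·| = √(2²+1382²) = √1909928 ≈ 1382, ∠ = arctan(1382/2) ≈ 89.92°
pole (s+4): 4 + j1382 → |·| = √(4²+1382²) = √1909940 ≈ 1382, ∠ = arctan(1382/4) ≈ 89.83°
pole (s+304): 304 + j1382 → |·| = √(304²+1382²) = √2002340 ≈ 1415, ∠ = arctan(1382/304) ≈ 77.59°
|G| = 1 · 1.9409e+06 / 2.7025e+09 ≈ 0.00071819
Gain = 20 log₁₀(0.00071819) ≈ -62.88 dB
∠G = 169.42° − 257.34° = -87.92°

-62.9 dB, -87.9°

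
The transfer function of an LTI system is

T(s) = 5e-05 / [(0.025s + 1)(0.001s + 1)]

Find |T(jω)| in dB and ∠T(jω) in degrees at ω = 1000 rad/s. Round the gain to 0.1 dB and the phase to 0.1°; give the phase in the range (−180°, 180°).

At ω = 1000 rad/s:
pole (1 + j1000·0.025) = 1 + j25 → |·| ≈ 25.02, ∠ ≈ 87.71°
pole (1 + j1000·0.001) = 1 + j1 → |·| ≈ 1.4142, ∠ ≈ 45.00°
|T| = 5e-05 · 1 / (25.02 · 1.4142) ≈ 1.4131e-06
Gain = 20 log₁₀(1.4131e-06) ≈ -117.00 dB
∠T = (0°) − (87.71° + 45.00°) = -132.71°

-117.0 dB, -132.7°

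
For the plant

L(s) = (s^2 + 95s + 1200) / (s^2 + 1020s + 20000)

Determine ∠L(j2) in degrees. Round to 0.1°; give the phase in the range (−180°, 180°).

3.2°

Substitute s = j2:
Numerator: (j2)^2 + 95(j2) + 1200 = 1196 + j190
Denominator: (j2)^2 + 1020(j2) + 20000 = 19996 + j2040
|N| = √(1196² + 190²) ≈ 1211, ∠N ≈ 9.03°
|D| = √(19996² + 2040²) ≈ 20100, ∠D ≈ 5.83°
∠L = 9.03° − 5.83° = 3.20°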